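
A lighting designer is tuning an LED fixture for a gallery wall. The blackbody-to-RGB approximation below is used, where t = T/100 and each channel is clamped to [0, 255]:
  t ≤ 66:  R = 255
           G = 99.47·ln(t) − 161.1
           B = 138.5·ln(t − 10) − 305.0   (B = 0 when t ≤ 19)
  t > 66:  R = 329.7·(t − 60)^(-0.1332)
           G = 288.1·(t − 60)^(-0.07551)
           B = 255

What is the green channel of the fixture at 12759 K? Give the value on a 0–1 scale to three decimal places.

0.822

t = 12759/100 = 127.59; the t > 66 branch applies.
G = 288.1·(127.59 − 60)^(-0.07551) = 288.1·67.59^(-0.07551) = 288.1·0.72749 = 209.589.
On a 0–1 scale: 209.589/255 = 0.8219 → 0.822.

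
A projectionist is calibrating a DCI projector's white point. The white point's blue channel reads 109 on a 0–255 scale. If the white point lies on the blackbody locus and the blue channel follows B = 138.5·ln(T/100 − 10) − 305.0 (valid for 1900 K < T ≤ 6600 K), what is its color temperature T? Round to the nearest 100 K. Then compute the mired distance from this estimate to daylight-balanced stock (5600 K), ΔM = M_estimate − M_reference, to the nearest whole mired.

ln(t − 10) = (109 + 305.0) / 138.5 = 2.9892.
t − 10 = e^2.9892 = 19.869, so t = 29.869.
T = 100·t = 2987 K → 3000 K to the nearest 100 K.
M_estimate = 10⁶/3000 = 333.33; M_reference = 10⁶/5600 = 178.57.
ΔM = 333.33 − 178.57 = 154.76 → +155 mireds.

+155 mireds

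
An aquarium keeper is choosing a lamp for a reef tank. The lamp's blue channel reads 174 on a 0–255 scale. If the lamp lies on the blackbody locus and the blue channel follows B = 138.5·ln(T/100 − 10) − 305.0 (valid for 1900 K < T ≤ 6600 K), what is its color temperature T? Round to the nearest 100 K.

ln(t − 10) = (174 + 305.0) / 138.5 = 3.4585.
t − 10 = e^3.4585 = 31.769, so t = 41.769.
T = 100·t = 4177 K → 4200 K to the nearest 100 K.

4200 K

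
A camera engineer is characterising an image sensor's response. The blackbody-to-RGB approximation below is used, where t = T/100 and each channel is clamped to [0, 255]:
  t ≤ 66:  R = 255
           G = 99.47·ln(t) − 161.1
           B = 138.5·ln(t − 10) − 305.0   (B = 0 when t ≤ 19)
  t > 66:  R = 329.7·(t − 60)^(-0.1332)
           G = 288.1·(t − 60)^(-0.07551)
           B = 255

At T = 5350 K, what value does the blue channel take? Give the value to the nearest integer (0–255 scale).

t = 5350/100 = 53.5; the t ≤ 66 branch applies.
B = 138.5·ln(53.5 − 10) − 305.0 = 138.5·ln 43.5 − 305.0 = 138.5·3.7728 − 305.0 = 217.527.
Rounded: 218.

218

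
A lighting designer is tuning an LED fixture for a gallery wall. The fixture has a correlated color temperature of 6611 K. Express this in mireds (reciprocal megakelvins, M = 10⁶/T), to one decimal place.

151.3 mireds

M = 10⁶ / 6611 = 151.263 → 151.3 mireds.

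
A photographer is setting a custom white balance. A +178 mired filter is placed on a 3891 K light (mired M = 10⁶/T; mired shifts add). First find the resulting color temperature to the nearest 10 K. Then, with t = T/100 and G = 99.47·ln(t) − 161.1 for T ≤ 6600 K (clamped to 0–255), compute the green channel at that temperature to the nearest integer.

151

M_in = 10⁶/3891 = 257.00; M_out = 257.00 + (+178) = 435.00.
T_out = 10⁶/435.00 = 2298.8 K → 2300 K; t = 23.
G = 99.47·ln 23 − 161.1 = 99.47·3.1355 − 161.1 = 150.788.
Rounded: 151.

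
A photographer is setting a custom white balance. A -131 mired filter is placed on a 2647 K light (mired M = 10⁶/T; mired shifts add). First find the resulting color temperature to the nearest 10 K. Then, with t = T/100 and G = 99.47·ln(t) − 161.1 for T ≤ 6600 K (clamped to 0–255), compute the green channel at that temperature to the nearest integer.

M_in = 10⁶/2647 = 377.79; M_out = 377.79 + (-131) = 246.79.
T_out = 10⁶/246.79 = 4052.1 K → 4050 K; t = 40.5.
G = 99.47·ln 40.5 − 161.1 = 99.47·3.7013 − 161.1 = 207.069.
Rounded: 207.

207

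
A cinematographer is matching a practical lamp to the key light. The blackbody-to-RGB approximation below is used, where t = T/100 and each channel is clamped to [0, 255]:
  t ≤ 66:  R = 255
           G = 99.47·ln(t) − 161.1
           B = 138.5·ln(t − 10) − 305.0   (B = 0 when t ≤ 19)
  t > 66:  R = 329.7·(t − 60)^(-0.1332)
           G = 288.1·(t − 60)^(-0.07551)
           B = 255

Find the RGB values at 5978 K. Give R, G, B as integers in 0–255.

t = 5978/100 = 59.78; the t ≤ 66 branch applies.
R = 255 by definition for t ≤ 66.
G = 99.47·ln 59.78 − 161.1 = 99.47·4.0907 − 161.1 = 245.799.
B = 138.5·ln(59.78 − 10) − 305.0 = 138.5·ln 49.78 − 305.0 = 138.5·3.9076 − 305.0 = 236.204.
Rounded: (255, 246, 236).

R=255, G=246, B=236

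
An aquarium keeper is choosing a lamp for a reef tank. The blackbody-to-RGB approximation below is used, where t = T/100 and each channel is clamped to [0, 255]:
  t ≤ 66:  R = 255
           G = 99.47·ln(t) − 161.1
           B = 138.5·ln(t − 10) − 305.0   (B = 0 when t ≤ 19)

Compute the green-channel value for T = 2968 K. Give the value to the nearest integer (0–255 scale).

t = 2968/100 = 29.68; the t ≤ 66 branch applies.
G = 99.47·ln 29.68 − 161.1 = 99.47·3.3905 − 161.1 = 176.150.
Rounded: 176.

176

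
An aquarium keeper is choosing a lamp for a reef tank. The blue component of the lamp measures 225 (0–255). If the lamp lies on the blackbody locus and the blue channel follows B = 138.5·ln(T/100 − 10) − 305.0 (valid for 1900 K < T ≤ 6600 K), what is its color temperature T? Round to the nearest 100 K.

5600 K

ln(t − 10) = (225 + 305.0) / 138.5 = 3.8267.
t − 10 = e^3.8267 = 45.911, so t = 55.911.
T = 100·t = 5591 K → 5600 K to the nearest 100 K.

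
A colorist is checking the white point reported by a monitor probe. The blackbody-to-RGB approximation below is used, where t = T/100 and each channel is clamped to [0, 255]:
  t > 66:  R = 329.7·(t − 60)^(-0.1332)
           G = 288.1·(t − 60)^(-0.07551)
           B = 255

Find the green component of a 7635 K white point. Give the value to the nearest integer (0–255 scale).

233

t = 7635/100 = 76.35; the t > 66 branch applies.
G = 288.1·(76.35 − 60)^(-0.07551) = 288.1·16.35^(-0.07551) = 288.1·0.80978 = 233.298.
Rounded: 233.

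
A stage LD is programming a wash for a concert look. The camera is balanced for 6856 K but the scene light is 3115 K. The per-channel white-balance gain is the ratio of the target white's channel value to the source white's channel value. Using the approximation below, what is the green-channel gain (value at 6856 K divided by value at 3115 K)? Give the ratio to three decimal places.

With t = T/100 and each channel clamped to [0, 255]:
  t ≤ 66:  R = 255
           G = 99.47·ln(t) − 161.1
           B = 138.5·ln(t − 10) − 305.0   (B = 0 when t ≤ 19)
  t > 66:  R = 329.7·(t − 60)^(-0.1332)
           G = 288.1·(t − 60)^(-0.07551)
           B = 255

1.354

At 3115 K (t = 31.15):
  G = 99.47·ln 31.15 − 161.1 = 99.47·3.4388 − 161.1 = 180.959.
At 6856 K (t = 68.56):
  G = 288.1·(68.56 − 60)^(-0.07551) = 288.1·8.56^(-0.07551) = 288.1·0.85033 = 244.981.
Gain = 244.981 / 180.959 = 1.3538 → 1.354.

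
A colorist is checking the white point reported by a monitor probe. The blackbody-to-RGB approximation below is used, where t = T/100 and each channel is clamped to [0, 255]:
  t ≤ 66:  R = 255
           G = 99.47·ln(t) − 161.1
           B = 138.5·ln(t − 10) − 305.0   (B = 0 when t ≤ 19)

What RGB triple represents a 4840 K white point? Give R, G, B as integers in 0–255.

R=255, G=225, B=200

t = 4840/100 = 48.4; the t ≤ 66 branch applies.
R = 255 by definition for t ≤ 66.
G = 99.47·ln 48.4 − 161.1 = 99.47·3.8795 − 161.1 = 224.794.
B = 138.5·ln(48.4 − 10) − 305.0 = 138.5·ln 38.4 − 305.0 = 138.5·3.6481 − 305.0 = 200.256.
Rounded: (255, 225, 200).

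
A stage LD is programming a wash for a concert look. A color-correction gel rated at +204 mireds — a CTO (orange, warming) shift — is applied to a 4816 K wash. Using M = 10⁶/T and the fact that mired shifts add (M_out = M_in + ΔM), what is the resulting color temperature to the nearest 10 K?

2430 K

M_in = 10⁶/4816 = 207.64 mireds.
M_out = 207.64 + (+204) = 411.64 mireds.
T_out = 10⁶/411.64 = 2429.3 K → 2430 K.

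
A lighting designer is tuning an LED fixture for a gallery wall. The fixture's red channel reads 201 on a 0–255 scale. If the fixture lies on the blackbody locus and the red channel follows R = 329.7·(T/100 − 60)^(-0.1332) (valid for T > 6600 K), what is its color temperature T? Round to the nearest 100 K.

(t − 60)^(-0.1332) = 201/329.7 = 0.60965.
t − 60 = 0.60965^(1/-0.1332) = 0.60965^(-7.508) = 41.071, so t = 101.071.
T = 100·t = 10107 K → 10100 K to the nearest 100 K.

10100 K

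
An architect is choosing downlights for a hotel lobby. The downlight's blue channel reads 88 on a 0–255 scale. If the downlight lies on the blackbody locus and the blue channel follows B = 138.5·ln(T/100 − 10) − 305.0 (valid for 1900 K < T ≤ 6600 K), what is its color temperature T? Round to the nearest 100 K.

ln(t − 10) = (88 + 305.0) / 138.5 = 2.8375.
t − 10 = e^2.8375 = 17.074, so t = 27.074.
T = 100·t = 2707 K → 2700 K to the nearest 100 K.

2700 K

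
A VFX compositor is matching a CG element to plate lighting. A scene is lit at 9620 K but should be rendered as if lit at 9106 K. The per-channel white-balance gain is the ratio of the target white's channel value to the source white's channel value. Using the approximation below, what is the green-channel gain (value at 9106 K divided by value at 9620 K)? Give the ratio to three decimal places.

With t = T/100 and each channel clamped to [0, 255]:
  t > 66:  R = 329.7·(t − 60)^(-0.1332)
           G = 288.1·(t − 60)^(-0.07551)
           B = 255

At 9620 K (t = 96.2):
  G = 288.1·(96.2 − 60)^(-0.07551) = 288.1·36.2^(-0.07551) = 288.1·0.76261 = 219.708.
At 9106 K (t = 91.06):
  G = 288.1·(91.06 − 60)^(-0.07551) = 288.1·31.06^(-0.07551) = 288.1·0.77148 = 222.263.
Gain = 222.263 / 219.708 = 1.0116 → 1.012.

1.012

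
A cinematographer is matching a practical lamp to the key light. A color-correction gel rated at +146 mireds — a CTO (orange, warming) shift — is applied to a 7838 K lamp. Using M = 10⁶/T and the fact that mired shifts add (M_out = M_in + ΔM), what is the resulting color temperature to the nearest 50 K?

3650 K

M_in = 10⁶/7838 = 127.58 mireds.
M_out = 127.58 + (+146) = 273.58 mireds.
T_out = 10⁶/273.58 = 3655.2 K → 3650 K.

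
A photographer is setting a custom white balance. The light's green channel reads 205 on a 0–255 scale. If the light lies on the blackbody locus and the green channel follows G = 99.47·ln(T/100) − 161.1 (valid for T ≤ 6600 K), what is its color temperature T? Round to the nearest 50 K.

ln t = (205 + 161.1) / 99.47 = 3.6805.
t = e^3.6805 = 39.666.
T = 100·t = 3967 K → 3950 K to the nearest 50 K.

3950 K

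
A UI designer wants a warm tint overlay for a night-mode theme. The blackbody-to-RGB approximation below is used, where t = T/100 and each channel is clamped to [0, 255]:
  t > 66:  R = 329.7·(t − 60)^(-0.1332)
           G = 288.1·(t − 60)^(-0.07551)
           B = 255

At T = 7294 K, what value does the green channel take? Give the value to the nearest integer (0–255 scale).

t = 7294/100 = 72.94; the t > 66 branch applies.
G = 288.1·(72.94 − 60)^(-0.07551) = 288.1·12.94^(-0.07551) = 288.1·0.82421 = 237.455.
Rounded: 237.

237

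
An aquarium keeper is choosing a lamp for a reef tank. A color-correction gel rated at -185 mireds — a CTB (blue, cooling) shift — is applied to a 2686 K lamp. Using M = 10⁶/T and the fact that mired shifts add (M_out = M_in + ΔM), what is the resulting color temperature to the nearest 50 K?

5350 K

M_in = 10⁶/2686 = 372.30 mireds.
M_out = 372.30 + (-185) = 187.30 mireds.
T_out = 10⁶/187.30 = 5339.0 K → 5350 K.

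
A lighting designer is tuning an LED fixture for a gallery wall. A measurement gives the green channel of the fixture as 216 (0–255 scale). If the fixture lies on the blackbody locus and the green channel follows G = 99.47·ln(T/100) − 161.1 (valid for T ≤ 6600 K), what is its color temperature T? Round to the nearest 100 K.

4400 K

ln t = (216 + 161.1) / 99.47 = 3.7911.
t = e^3.7911 = 44.305.
T = 100·t = 4430 K → 4400 K to the nearest 100 K.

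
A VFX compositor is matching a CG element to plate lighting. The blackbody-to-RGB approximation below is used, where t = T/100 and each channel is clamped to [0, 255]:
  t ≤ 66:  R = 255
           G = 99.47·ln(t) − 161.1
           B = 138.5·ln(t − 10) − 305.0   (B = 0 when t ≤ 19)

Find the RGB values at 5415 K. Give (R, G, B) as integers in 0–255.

t = 5415/100 = 54.15; the t ≤ 66 branch applies.
R = 255 by definition for t ≤ 66.
G = 99.47·ln 54.15 − 161.1 = 99.47·3.9918 − 161.1 = 235.960.
B = 138.5·ln(54.15 − 10) − 305.0 = 138.5·ln 44.15 − 305.0 = 138.5·3.7876 − 305.0 = 219.582.
Rounded: (255, 236, 220).

(255, 236, 220)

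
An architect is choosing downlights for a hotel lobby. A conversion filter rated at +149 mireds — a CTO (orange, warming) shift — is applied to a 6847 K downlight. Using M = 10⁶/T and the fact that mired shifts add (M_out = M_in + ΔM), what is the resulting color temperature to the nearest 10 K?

3390 K

M_in = 10⁶/6847 = 146.05 mireds.
M_out = 146.05 + (+149) = 295.05 mireds.
T_out = 10⁶/295.05 = 3389.3 K → 3390 K.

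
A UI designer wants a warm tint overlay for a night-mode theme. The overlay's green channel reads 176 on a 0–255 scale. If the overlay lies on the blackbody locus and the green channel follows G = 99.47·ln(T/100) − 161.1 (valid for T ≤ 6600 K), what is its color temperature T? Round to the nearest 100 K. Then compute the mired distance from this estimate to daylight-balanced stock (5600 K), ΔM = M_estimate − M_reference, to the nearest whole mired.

ln t = (176 + 161.1) / 99.47 = 3.3890.
t = e^3.3890 = 29.635.
T = 100·t = 2964 K → 3000 K to the nearest 100 K.
M_estimate = 10⁶/3000 = 333.33; M_reference = 10⁶/5600 = 178.57.
ΔM = 333.33 − 178.57 = 154.76 → +155 mireds.

+155 mireds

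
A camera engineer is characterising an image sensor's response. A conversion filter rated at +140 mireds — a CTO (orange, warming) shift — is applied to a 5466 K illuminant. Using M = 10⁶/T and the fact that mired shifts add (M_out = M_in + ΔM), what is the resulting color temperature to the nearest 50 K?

M_in = 10⁶/5466 = 182.95 mireds.
M_out = 182.95 + (+140) = 322.95 mireds.
T_out = 10⁶/322.95 = 3096.5 K → 3100 K.

3100 K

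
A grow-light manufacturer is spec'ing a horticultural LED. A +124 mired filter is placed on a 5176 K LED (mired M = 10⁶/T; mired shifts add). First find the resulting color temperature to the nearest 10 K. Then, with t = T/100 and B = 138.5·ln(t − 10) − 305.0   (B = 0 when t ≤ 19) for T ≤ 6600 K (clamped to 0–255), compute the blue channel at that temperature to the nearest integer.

120

M_in = 10⁶/5176 = 193.20; M_out = 193.20 + (+124) = 317.20.
T_out = 10⁶/317.20 = 3152.6 K → 3150 K; t = 31.5.
B = 138.5·ln(31.5 − 10) − 305.0 = 138.5·ln 21.5 − 305.0 = 138.5·3.0681 − 305.0 = 119.925.
Rounded: 120.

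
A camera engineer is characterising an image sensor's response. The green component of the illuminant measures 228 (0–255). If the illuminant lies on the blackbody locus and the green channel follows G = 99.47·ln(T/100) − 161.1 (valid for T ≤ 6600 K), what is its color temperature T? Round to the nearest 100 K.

5000 K

ln t = (228 + 161.1) / 99.47 = 3.9117.
t = e^3.9117 = 49.985.
T = 100·t = 4999 K → 5000 K to the nearest 100 K.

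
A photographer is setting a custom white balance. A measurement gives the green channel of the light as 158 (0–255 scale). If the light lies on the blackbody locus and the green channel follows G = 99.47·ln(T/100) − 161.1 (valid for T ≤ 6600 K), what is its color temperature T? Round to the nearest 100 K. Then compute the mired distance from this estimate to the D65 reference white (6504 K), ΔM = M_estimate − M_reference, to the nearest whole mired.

+246 mireds

ln t = (158 + 161.1) / 99.47 = 3.2080.
t = e^3.2080 = 24.730.
T = 100·t = 2473 K → 2500 K to the nearest 100 K.
M_estimate = 10⁶/2500 = 400.00; M_reference = 10⁶/6504 = 153.75.
ΔM = 400.00 − 153.75 = 246.25 → +246 mireds.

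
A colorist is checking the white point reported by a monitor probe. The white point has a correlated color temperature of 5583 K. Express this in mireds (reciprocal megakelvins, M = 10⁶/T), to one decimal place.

M = 10⁶ / 5583 = 179.115 → 179.1 mireds.

179.1 mireds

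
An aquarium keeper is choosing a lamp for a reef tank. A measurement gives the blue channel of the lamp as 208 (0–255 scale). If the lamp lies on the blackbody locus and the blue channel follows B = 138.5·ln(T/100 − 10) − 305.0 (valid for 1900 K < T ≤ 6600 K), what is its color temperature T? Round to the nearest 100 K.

5100 K

ln(t − 10) = (208 + 305.0) / 138.5 = 3.7040.
t − 10 = e^3.7040 = 40.608, so t = 50.608.
T = 100·t = 5061 K → 5100 K to the nearest 100 K.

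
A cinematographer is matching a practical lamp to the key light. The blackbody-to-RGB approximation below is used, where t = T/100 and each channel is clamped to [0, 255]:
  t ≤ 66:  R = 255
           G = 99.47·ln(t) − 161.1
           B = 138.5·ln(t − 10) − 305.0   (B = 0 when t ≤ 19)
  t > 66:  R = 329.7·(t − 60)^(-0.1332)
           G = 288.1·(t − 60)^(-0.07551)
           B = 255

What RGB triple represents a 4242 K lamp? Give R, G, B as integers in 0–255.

t = 4242/100 = 42.42; the t ≤ 66 branch applies.
R = 255 by definition for t ≤ 66.
G = 99.47·ln 42.42 − 161.1 = 99.47·3.7476 − 161.1 = 211.676.
B = 138.5·ln(42.42 − 10) − 305.0 = 138.5·ln 32.42 − 305.0 = 138.5·3.4788 − 305.0 = 176.810.
Rounded: (255, 212, 177).

R=255, G=212, B=177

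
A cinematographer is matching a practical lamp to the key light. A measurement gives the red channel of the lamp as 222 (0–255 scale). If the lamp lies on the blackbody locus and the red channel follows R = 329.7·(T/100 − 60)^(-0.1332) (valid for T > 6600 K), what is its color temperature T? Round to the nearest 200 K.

8000 K

(t − 60)^(-0.1332) = 222/329.7 = 0.67334.
t − 60 = 0.67334^(1/-0.1332) = 0.67334^(-7.508) = 19.478, so t = 79.478.
T = 100·t = 7948 K → 8000 K to the nearest 200 K.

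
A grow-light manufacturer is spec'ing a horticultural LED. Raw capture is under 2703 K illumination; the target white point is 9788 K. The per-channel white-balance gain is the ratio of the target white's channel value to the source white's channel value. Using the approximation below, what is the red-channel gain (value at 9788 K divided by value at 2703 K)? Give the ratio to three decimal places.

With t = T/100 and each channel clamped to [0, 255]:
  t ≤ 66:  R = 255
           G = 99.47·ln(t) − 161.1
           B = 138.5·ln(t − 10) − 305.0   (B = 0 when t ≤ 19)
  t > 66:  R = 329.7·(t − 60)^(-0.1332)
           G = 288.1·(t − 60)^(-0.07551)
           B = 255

At 2703 K (t = 27.03):
  R = 255 by definition for t ≤ 66.
At 9788 K (t = 97.88):
  R = 329.7·(97.88 − 60)^(-0.1332) = 329.7·37.88^(-0.1332) = 329.7·0.61625 = 203.177.
Gain = 203.177 / 255.000 = 0.7968 → 0.797.

0.797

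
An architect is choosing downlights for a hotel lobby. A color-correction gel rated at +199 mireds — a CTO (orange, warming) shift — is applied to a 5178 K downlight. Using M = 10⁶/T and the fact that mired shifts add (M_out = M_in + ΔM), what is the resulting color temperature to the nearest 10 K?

M_in = 10⁶/5178 = 193.12 mireds.
M_out = 193.12 + (+199) = 392.12 mireds.
T_out = 10⁶/392.12 = 2550.2 K → 2550 K.

2550 K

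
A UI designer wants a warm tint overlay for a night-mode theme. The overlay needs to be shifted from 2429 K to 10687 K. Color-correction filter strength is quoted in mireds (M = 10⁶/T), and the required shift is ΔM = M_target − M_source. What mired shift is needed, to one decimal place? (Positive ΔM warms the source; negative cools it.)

M_source = 10⁶/2429 = 411.692; M_target = 10⁶/10687 = 93.572.
ΔM = 93.572 − 411.692 = -318.120 → -318.1 mireds, a cooling shift.

-318.1 mireds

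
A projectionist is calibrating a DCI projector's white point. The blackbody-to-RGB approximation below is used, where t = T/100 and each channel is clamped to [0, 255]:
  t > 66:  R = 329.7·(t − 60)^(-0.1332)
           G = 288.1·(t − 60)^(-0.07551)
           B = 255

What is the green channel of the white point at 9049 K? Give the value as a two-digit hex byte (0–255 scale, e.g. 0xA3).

t = 9049/100 = 90.49; the t > 66 branch applies.
G = 288.1·(90.49 − 60)^(-0.07551) = 288.1·30.49^(-0.07551) = 288.1·0.77256 = 222.574.
Rounded: 223; in hex, 0xDF.

0xDF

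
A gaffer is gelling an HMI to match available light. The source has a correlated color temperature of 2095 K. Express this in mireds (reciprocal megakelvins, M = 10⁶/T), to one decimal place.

477.3 mireds

M = 10⁶ / 2095 = 477.327 → 477.3 mireds.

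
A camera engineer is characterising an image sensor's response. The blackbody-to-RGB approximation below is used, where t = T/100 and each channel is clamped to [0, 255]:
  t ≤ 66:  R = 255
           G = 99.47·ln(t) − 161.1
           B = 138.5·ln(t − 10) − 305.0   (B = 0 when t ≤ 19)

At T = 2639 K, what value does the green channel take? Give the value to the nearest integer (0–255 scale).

164

t = 2639/100 = 26.39; the t ≤ 66 branch applies.
G = 99.47·ln 26.39 − 161.1 = 99.47·3.2730 − 161.1 = 164.464.
Rounded: 164.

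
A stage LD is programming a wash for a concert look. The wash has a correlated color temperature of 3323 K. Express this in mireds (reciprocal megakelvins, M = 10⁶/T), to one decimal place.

M = 10⁶ / 3323 = 300.933 → 300.9 mireds.

300.9 mireds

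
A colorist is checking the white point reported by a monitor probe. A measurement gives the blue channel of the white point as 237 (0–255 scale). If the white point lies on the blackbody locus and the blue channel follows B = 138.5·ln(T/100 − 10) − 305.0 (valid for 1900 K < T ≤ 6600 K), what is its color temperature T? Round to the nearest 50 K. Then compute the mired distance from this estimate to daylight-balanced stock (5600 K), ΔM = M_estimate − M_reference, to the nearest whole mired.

-12 mireds

ln(t − 10) = (237 + 305.0) / 138.5 = 3.9134.
t − 10 = e^3.9134 = 50.067, so t = 60.067.
T = 100·t = 6007 K → 6000 K to the nearest 50 K.
M_estimate = 10⁶/6000 = 166.67; M_reference = 10⁶/5600 = 178.57.
ΔM = 166.67 − 178.57 = -11.90 → -12 mireds.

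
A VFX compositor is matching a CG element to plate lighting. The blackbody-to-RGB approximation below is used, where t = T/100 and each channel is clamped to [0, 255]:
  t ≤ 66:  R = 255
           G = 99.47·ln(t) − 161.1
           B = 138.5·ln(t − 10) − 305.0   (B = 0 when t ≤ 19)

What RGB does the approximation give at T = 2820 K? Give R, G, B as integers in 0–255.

t = 2820/100 = 28.2; the t ≤ 66 branch applies.
R = 255 by definition for t ≤ 66.
G = 99.47·ln 28.2 − 161.1 = 99.47·3.3393 − 161.1 = 171.062.
B = 138.5·ln(28.2 − 10) − 305.0 = 138.5·ln 18.2 − 305.0 = 138.5·2.9014 − 305.0 = 96.847.
Rounded: (255, 171, 97).

R=255, G=171, B=97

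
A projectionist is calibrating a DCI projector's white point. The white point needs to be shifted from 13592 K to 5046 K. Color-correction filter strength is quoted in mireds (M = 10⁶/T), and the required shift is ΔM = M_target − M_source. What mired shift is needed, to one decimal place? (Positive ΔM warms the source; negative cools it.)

+124.6 mireds

M_source = 10⁶/13592 = 73.573; M_target = 10⁶/5046 = 198.177.
ΔM = 198.177 − 73.573 = 124.604 → +124.6 mireds, a warming shift.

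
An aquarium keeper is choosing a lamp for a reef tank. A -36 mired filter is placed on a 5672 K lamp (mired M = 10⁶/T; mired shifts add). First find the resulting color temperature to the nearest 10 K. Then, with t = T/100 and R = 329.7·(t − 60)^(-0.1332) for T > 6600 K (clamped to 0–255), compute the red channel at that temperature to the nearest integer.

239

M_in = 10⁶/5672 = 176.30; M_out = 176.30 + (-36) = 140.30.
T_out = 10⁶/140.30 = 7127.3 K → 7130 K; t = 71.3.
R = 329.7·(71.3 − 60)^(-0.1332) = 329.7·11.3^(-0.1332) = 329.7·0.72399 = 238.698.
Rounded: 239.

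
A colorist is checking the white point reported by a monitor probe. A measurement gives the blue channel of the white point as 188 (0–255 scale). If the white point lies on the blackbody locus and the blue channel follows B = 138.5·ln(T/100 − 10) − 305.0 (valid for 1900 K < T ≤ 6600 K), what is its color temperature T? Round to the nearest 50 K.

4500 K

ln(t − 10) = (188 + 305.0) / 138.5 = 3.5596.
t − 10 = e^3.5596 = 35.148, so t = 45.148.
T = 100·t = 4515 K → 4500 K to the nearest 50 K.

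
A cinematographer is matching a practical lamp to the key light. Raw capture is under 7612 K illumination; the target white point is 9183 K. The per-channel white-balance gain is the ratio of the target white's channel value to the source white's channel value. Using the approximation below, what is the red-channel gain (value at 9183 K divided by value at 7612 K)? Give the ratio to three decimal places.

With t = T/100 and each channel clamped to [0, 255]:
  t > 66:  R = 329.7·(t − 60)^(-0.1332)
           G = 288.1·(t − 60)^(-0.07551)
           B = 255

0.913

At 7612 K (t = 76.12):
  R = 329.7·(76.12 − 60)^(-0.1332) = 329.7·16.12^(-0.1332) = 329.7·0.69052 = 227.666.
At 9183 K (t = 91.83):
  R = 329.7·(91.83 − 60)^(-0.1332) = 329.7·31.83^(-0.1332) = 329.7·0.63070 = 207.941.
Gain = 207.941 / 227.666 = 0.9134 → 0.913.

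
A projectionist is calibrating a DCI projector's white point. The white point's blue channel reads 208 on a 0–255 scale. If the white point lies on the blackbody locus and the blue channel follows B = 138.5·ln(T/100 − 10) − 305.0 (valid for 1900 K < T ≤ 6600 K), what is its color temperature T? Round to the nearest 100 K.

5100 K

ln(t − 10) = (208 + 305.0) / 138.5 = 3.7040.
t − 10 = e^3.7040 = 40.608, so t = 50.608.
T = 100·t = 5061 K → 5100 K to the nearest 100 K.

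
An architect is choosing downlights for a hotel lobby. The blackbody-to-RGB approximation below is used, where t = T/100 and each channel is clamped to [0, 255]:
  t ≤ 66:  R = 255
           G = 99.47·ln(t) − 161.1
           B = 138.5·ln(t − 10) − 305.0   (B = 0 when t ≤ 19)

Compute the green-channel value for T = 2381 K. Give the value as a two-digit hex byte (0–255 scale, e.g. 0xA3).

t = 2381/100 = 23.81; the t ≤ 66 branch applies.
G = 99.47·ln 23.81 − 161.1 = 99.47·3.1701 − 161.1 = 154.230.
Rounded: 154; in hex, 0x9A.

0x9A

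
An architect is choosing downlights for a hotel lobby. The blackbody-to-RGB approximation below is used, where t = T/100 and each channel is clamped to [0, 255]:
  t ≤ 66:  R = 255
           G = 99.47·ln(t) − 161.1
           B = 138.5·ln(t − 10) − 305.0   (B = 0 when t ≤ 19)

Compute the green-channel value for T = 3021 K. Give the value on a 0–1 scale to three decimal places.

0.698

t = 3021/100 = 30.21; the t ≤ 66 branch applies.
G = 99.47·ln 30.21 − 161.1 = 99.47·3.4082 − 161.1 = 177.911.
On a 0–1 scale: 177.911/255 = 0.6977 → 0.698.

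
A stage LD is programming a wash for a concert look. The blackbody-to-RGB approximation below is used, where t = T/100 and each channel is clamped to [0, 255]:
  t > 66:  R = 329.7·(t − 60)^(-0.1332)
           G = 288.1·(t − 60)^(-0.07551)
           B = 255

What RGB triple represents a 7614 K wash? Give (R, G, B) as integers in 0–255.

t = 7614/100 = 76.14; the t > 66 branch applies.
R = 329.7·(76.14 − 60)^(-0.1332) = 329.7·16.14^(-0.1332) = 329.7·0.69041 = 227.628.
G = 288.1·(76.14 − 60)^(-0.07551) = 288.1·16.14^(-0.07551) = 288.1·0.81057 = 233.526.
B = 255 by definition for t > 66.
Rounded: (228, 234, 255).

(228, 234, 255)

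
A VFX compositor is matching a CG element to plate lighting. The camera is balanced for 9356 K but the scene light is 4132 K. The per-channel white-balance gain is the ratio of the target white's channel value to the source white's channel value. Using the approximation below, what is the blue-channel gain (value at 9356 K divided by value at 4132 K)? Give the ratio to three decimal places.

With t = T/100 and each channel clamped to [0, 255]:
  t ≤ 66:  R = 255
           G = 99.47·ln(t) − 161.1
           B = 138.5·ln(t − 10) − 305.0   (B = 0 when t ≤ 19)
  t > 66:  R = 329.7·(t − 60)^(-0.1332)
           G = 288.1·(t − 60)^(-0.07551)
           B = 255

1.482

At 4132 K (t = 41.32):
  B = 138.5·ln(41.32 − 10) − 305.0 = 138.5·ln 31.32 − 305.0 = 138.5·3.4443 − 305.0 = 172.030.
At 9356 K (t = 93.56):
  B = 255 by definition for t > 66.
Gain = 255.000 / 172.030 = 1.4823 → 1.482.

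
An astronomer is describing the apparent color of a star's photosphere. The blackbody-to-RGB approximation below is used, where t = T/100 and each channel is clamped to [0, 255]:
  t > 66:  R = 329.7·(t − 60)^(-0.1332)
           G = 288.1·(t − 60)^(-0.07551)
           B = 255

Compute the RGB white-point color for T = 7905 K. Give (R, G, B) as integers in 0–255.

(223, 231, 255)

t = 7905/100 = 79.05; the t > 66 branch applies.
R = 329.7·(79.05 − 60)^(-0.1332) = 329.7·19.05^(-0.1332) = 329.7·0.67533 = 222.657.
G = 288.1·(79.05 − 60)^(-0.07551) = 288.1·19.05^(-0.07551) = 288.1·0.80049 = 230.621.
B = 255 by definition for t > 66.
Rounded: (223, 231, 255).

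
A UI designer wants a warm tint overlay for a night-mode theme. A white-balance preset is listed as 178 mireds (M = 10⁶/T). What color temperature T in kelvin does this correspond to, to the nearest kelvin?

5618 K

T = 10⁶ / 178 = 5617.98 K → 5618 K.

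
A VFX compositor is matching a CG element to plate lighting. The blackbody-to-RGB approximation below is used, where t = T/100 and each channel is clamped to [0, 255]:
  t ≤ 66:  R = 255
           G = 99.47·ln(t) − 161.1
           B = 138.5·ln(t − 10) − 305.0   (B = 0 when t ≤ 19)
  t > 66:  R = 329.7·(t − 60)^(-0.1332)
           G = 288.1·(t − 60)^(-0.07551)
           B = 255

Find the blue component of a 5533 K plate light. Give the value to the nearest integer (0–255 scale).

223

t = 5533/100 = 55.33; the t ≤ 66 branch applies.
B = 138.5·ln(55.33 − 10) − 305.0 = 138.5·ln 45.33 − 305.0 = 138.5·3.8140 − 305.0 = 223.235.
Rounded: 223.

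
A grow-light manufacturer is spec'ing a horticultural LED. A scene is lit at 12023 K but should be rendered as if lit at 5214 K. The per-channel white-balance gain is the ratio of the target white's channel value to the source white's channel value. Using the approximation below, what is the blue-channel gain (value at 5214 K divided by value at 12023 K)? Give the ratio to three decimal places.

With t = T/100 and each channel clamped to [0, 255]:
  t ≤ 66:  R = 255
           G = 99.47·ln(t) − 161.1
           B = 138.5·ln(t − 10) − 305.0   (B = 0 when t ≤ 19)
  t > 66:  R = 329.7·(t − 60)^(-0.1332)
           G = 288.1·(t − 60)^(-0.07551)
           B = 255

0.836

At 12023 K (t = 120.23):
  B = 255 by definition for t > 66.
At 5214 K (t = 52.14):
  B = 138.5·ln(52.14 − 10) − 305.0 = 138.5·ln 42.14 − 305.0 = 138.5·3.7410 − 305.0 = 213.128.
Gain = 213.128 / 255.000 = 0.8358 → 0.836.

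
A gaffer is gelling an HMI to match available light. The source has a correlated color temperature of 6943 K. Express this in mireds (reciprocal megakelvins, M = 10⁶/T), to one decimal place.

144.0 mireds

M = 10⁶ / 6943 = 144.030 → 144.0 mireds.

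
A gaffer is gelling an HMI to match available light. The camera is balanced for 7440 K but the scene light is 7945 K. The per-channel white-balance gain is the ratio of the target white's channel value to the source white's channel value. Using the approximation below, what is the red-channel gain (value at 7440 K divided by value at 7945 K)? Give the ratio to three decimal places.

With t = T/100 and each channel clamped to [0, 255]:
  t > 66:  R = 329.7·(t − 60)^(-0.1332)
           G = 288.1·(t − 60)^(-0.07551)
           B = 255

At 7945 K (t = 79.45):
  R = 329.7·(79.45 − 60)^(-0.1332) = 329.7·19.45^(-0.1332) = 329.7·0.67347 = 222.042.
At 7440 K (t = 74.4):
  R = 329.7·(74.4 − 60)^(-0.1332) = 329.7·14.4^(-0.1332) = 329.7·0.70098 = 231.113.
Gain = 231.113 / 222.042 = 1.0409 → 1.041.

1.041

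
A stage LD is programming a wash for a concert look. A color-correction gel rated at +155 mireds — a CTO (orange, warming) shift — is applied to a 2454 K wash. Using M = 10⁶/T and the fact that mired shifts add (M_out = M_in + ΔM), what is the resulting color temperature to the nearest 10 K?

1780 K

M_in = 10⁶/2454 = 407.50 mireds.
M_out = 407.50 + (+155) = 562.50 mireds.
T_out = 10⁶/562.50 = 1777.8 K → 1780 K.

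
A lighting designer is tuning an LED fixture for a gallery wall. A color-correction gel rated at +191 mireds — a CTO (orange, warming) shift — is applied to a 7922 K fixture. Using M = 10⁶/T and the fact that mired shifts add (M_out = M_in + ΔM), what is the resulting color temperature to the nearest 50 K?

M_in = 10⁶/7922 = 126.23 mireds.
M_out = 126.23 + (+191) = 317.23 mireds.
T_out = 10⁶/317.23 = 3152.3 K → 3150 K.

3150 K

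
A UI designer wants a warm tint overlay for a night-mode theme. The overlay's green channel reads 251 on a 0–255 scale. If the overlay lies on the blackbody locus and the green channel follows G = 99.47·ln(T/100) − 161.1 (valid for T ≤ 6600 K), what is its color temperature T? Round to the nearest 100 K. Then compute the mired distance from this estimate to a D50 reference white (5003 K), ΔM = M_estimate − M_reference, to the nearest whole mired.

ln t = (251 + 161.1) / 99.47 = 4.1430.
t = e^4.1430 = 62.989.
T = 100·t = 6299 K → 6300 K to the nearest 100 K.
M_estimate = 10⁶/6300 = 158.73; M_reference = 10⁶/5003 = 199.88.
ΔM = 158.73 − 199.88 = -41.15 → -41 mireds.

-41 mireds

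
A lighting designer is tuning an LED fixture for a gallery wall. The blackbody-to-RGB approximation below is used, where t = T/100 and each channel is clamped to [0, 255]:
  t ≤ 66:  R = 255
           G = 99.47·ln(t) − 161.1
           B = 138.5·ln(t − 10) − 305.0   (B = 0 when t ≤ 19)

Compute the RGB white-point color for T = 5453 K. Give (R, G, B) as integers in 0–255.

t = 5453/100 = 54.53; the t ≤ 66 branch applies.
R = 255 by definition for t ≤ 66.
G = 99.47·ln 54.53 − 161.1 = 99.47·3.9988 − 161.1 = 236.656.
B = 138.5·ln(54.53 − 10) − 305.0 = 138.5·ln 44.53 − 305.0 = 138.5·3.7962 − 305.0 = 220.769.
Rounded: (255, 237, 221).

(255, 237, 221)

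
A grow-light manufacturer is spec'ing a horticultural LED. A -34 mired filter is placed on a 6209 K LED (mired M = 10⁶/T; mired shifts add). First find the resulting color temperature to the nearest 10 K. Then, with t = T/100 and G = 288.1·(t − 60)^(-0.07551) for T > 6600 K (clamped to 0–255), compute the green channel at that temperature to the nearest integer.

231

M_in = 10⁶/6209 = 161.06; M_out = 161.06 + (-34) = 127.06.
T_out = 10⁶/127.06 = 7870.5 K → 7870 K; t = 78.7.
G = 288.1·(78.7 − 60)^(-0.07551) = 288.1·18.7^(-0.07551) = 288.1·0.80161 = 230.944.
Rounded: 231.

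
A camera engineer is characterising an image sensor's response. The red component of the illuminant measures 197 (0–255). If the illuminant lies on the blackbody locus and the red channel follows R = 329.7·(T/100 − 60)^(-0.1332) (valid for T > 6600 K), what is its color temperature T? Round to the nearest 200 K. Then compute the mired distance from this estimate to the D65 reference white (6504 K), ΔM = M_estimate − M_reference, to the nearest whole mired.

-61 mireds

(t − 60)^(-0.1332) = 197/329.7 = 0.59751.
t − 60 = 0.59751^(1/-0.1332) = 0.59751^(-7.508) = 47.761, so t = 107.761.
T = 100·t = 10776 K → 10800 K to the nearest 200 K.
M_estimate = 10⁶/10800 = 92.59; M_reference = 10⁶/6504 = 153.75.
ΔM = 92.59 − 153.75 = -61.16 → -61 mireds.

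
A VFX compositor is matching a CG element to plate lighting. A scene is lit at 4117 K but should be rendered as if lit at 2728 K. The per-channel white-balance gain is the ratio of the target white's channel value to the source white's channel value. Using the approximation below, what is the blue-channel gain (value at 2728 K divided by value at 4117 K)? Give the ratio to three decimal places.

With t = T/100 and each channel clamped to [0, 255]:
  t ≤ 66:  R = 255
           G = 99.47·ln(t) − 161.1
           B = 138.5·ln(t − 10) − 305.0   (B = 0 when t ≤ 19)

0.523

At 4117 K (t = 41.17):
  B = 138.5·ln(41.17 − 10) − 305.0 = 138.5·ln 31.17 − 305.0 = 138.5·3.4395 − 305.0 = 171.365.
At 2728 K (t = 27.28):
  B = 138.5·ln(27.28 − 10) − 305.0 = 138.5·ln 17.28 − 305.0 = 138.5·2.8495 − 305.0 = 89.663.
Gain = 89.663 / 171.365 = 0.5232 → 0.523.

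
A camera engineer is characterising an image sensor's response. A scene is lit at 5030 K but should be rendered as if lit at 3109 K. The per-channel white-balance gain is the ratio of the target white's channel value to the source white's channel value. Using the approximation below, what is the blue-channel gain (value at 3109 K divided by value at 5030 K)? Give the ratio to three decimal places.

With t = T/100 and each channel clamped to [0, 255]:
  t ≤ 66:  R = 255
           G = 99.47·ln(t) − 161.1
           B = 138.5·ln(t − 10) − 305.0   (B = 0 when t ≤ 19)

0.567

At 5030 K (t = 50.3):
  B = 138.5·ln(50.3 − 10) − 305.0 = 138.5·ln 40.3 − 305.0 = 138.5·3.6964 − 305.0 = 206.945.
At 3109 K (t = 31.09):
  B = 138.5·ln(31.09 − 10) − 305.0 = 138.5·ln 21.09 − 305.0 = 138.5·3.0488 − 305.0 = 117.259.
Gain = 117.259 / 206.945 = 0.5666 → 0.567.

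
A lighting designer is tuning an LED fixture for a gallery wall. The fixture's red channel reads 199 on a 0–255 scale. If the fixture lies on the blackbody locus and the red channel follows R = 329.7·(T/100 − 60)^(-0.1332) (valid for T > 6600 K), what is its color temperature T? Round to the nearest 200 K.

(t − 60)^(-0.1332) = 199/329.7 = 0.60358.
t − 60 = 0.60358^(1/-0.1332) = 0.60358^(-7.508) = 44.273, so t = 104.273.
T = 100·t = 10427 K → 10400 K to the nearest 200 K.

10400 K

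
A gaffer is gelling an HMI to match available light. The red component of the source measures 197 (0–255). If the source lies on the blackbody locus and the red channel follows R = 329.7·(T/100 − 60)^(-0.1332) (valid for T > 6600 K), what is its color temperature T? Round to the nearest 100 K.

10800 K

(t − 60)^(-0.1332) = 197/329.7 = 0.59751.
t − 60 = 0.59751^(1/-0.1332) = 0.59751^(-7.508) = 47.761, so t = 107.761.
T = 100·t = 10776 K → 10800 K to the nearest 100 K.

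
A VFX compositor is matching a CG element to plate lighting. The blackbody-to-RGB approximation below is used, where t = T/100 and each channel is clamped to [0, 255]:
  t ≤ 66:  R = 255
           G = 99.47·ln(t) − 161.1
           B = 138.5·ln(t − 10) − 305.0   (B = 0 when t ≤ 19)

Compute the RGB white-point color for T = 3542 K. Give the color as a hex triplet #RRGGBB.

#FFC28F

t = 3542/100 = 35.42; the t ≤ 66 branch applies.
R = 255 by definition for t ≤ 66.
G = 99.47·ln 35.42 − 161.1 = 99.47·3.5673 − 161.1 = 193.737.
B = 138.5·ln(35.42 − 10) − 305.0 = 138.5·ln 25.42 − 305.0 = 138.5·3.2355 − 305.0 = 143.122.
Rounded: (255, 194, 143).
In hex: #FFC28F.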